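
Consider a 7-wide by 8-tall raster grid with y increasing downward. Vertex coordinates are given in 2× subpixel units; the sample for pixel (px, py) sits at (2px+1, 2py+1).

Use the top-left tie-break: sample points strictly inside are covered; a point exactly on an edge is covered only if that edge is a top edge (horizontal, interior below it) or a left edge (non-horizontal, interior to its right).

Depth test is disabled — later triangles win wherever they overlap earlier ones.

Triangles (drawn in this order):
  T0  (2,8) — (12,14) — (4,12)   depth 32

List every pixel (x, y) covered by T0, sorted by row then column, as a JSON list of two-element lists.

T0:
  2·area = 28
  edge (2, 8)→(12, 14): d=(10,6) right/bottom  bias=-1
  edge (12, 14)→(4, 12): d=(-8,-2) top-left  bias=+0
  edge (4, 12)→(2, 8): d=(-2,-4) top-left  bias=+0
    (1,4)@(3, 9): e=[4,22,2] → #
    (2,4)@(5, 9): e=[-8,26,10] → ·
    (1,5)@(3, 11): e=[24,6,-2] → ·
    (2,5)@(5, 11): e=[12,10,6] → #
    (3,5)@(7, 11): e=[0,14,14] → ·  [on edge]
    (2,6)@(5, 13): e=[32,-6,2] → ·
    (4,6)@(9, 13): e=[8,2,18] → #
    (5,6)@(11, 13): e=[-4,6,26] → ·
    (4,7)@(9, 15): e=[28,-14,14] → ·
  covered (3 px):
    · · · · · · ·
    · · · · · · ·
    · · · · · · ·
    · · · · · · ·
    · # · · · · ·
    · · # · · · ·
    · · · · # · ·
    · · · · · · ·

Result: [[1,4],[2,5],[4,6]]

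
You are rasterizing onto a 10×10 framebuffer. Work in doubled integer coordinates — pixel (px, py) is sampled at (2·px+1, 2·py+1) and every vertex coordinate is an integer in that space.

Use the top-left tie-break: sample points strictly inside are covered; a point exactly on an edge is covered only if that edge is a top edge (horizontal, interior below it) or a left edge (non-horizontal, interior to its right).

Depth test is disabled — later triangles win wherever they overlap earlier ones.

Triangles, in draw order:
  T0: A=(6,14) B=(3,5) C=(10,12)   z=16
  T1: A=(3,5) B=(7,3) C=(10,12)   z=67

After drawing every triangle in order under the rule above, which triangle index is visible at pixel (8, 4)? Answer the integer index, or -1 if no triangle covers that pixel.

T0:
  2·area = 42
  edge (6, 14)→(3, 5): d=(-3,-9) top-left  bias=+0
  edge (3, 5)→(10, 12): d=(7,7) right/bottom  bias=-1
  edge (10, 12)→(6, 14): d=(-4,2) right/bottom  bias=-1
    (0,1)@(1, 3): e=[-12,0,54] → .  [on edge]
    (1,2)@(3, 5): e=[0,0,42] → .  [on edge]
    (2,3)@(5, 7): e=[12,0,30] → .  [on edge]
    (2,4)@(5, 9): e=[6,14,22] → X
    (3,4)@(7, 9): e=[24,0,18] → .  [on edge]
    (2,5)@(5, 11): e=[0,28,14] → X  [on edge]
    (3,5)@(7, 11): e=[18,14,10] → X
    (4,5)@(9, 11): e=[36,0,6] → .  [on edge]
    (2,6)@(5, 13): e=[-6,42,6] → .
    (3,6)@(7, 13): e=[12,28,2] → X
    (4,6)@(9, 13): e=[30,14,-2] → .
    (5,6)@(11, 13): e=[48,0,-6] → .  [on edge]
    (6,7)@(13, 15): e=[60,0,-18] → .  [on edge]
    (3,8)@(7, 17): e=[0,56,-14] → .  [on edge]
    (7,8)@(15, 17): e=[72,0,-30] → .  [on edge]
    (8,9)@(17, 19): e=[84,0,-42] → .  [on edge]
  covered (4 px):
    . . . . . . . . . .
    . . . . . . . . . .
    . . . . . . . . . .
    . . . . . . . . . .
    . . X . . . . . . .
    . . X X . . . . . .
    . . . X . . . . . .
    . . . . . . . . . .
    . . . . . . . . . .
    . . . . . . . . . .
T1:
  2·area = 42
  edge (3, 5)→(7, 3): d=(4,-2) top-left  bias=+0
  edge (7, 3)→(10, 12): d=(3,9) right/bottom  bias=-1
  edge (10, 12)→(3, 5): d=(-7,-7) top-left  bias=+0
    (5,0)@(11, 1): e=[0,-42,84] → .  [on edge]
    (0,1)@(1, 3): e=[-12,54,0] → .  [on edge]
    (3,1)@(7, 3): e=[0,0,42] → .  [on edge]
    (1,2)@(3, 5): e=[0,42,0] → X  [on edge]
    (2,2)@(5, 5): e=[4,24,14] → X
    (3,2)@(7, 5): e=[8,6,28] → X
    (4,2)@(9, 5): e=[12,-12,42] → .
    (1,3)@(3, 7): e=[8,48,-14] → .
    (2,3)@(5, 7): e=[12,30,0] → X  [on edge]
    (4,3)@(9, 7): e=[20,-6,28] → .
    (2,4)@(5, 9): e=[20,36,-14] → .
    (3,4)@(7, 9): e=[24,18,0] → X  [on edge]
    (4,4)@(9, 9): e=[28,0,14] → .  [on edge]
    (4,5)@(9, 11): e=[36,6,0] → X  [on edge]
    (5,6)@(11, 13): e=[48,-6,0] → .  [on edge]
    (5,7)@(11, 15): e=[56,0,-14] → .  [on edge]
    (6,7)@(13, 15): e=[60,-18,0] → .  [on edge]
    (7,8)@(15, 17): e=[72,-30,0] → .  [on edge]
    (8,9)@(17, 19): e=[84,-42,0] → .  [on edge]
  covered (7 px):
    . . . . . . . . . .
    . . . . . . . . . .
    . X X X . . . . . .
    . . X X . . . . . .
    . . . X . . . . . .
    . . . . X . . . . .
    . . . . . . . . . .
    . . . . . . . . . .
    . . . . . . . . . .
    . . . . . . . . . .

Z-buffer (winner per pixel, '.' = empty):
  . . . . . . . . . .
  . . . . . . . . . .
  . 1 1 1 . . . . . .
  . . 1 1 . . . . . .
  . . 0 1 . . . . . .
  . . 0 0 1 . . . . .
  . . . 0 . . . . . .
  . . . . . . . . . .
  . . . . . . . . . .
  . . . . . . . . . .

Final: -1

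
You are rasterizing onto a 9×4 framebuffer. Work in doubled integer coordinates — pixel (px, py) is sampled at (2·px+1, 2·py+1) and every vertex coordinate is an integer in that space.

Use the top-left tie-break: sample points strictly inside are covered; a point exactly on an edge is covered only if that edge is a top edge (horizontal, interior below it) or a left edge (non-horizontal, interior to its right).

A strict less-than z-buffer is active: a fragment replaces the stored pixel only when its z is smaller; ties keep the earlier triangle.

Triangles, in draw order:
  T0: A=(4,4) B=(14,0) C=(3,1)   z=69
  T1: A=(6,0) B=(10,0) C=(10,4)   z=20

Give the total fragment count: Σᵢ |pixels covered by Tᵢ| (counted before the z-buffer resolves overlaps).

T0:
  2·area = 34  (B↔C swapped to make it positive)
  edge (4, 4)→(3, 1): d=(-1,-3) top-left  bias=+0
  edge (3, 1)→(14, 0): d=(11,-1) top-left  bias=+0
  edge (14, 0)→(4, 4): d=(-10,4) right/bottom  bias=-1
    (1,0)@(3, 1): e=[0,0,34] → X  [on edge]
    (2,0)@(5, 1): e=[6,2,26] → X
    (3,0)@(7, 1): e=[12,4,18] → X
    (4,0)@(9, 1): e=[18,6,10] → X
    (5,0)@(11, 1): e=[24,8,2] → X
    (6,0)@(13, 1): e=[30,10,-6] → .
    (1,1)@(3, 3): e=[-2,22,14] → .
    (2,1)@(5, 3): e=[4,24,6] → X
    (3,1)@(7, 3): e=[10,26,-2] → .
    (4,1)@(9, 3): e=[16,28,-10] → .
    (5,1)@(11, 3): e=[22,30,-18] → .
    (2,2)@(5, 5): e=[2,46,-14] → .
    (2,3)@(5, 7): e=[0,68,-34] → .  [on edge]
  covered (6 px):
    . X X X X X . . .
    . . X . . . . . .
    . . . . . . . . .
    . . . . . . . . .
T1:
  2·area = 16
  edge (6, 0)→(10, 0): d=(4,0) top-left  bias=+0
  edge (10, 0)→(10, 4): d=(0,4) right/bottom  bias=-1
  edge (10, 4)→(6, 0): d=(-4,-4) top-left  bias=+0
    (3,0)@(7, 1): e=[4,12,0] → X  [on edge]
    (4,0)@(9, 1): e=[4,4,8] → X
    (5,0)@(11, 1): e=[4,-4,16] → .
    (3,1)@(7, 3): e=[12,12,-8] → .
    (4,1)@(9, 3): e=[12,4,0] → X  [on edge]
    (5,1)@(11, 3): e=[12,-4,8] → .
    (4,2)@(9, 5): e=[20,4,-8] → .
    (5,2)@(11, 5): e=[20,-4,0] → .  [on edge]
    (6,3)@(13, 7): e=[28,-12,0] → .  [on edge]
  covered (3 px):
    . . . X X . . . .
    . . . . X . . . .
    . . . . . . . . .
    . . . . . . . . .

Result: 9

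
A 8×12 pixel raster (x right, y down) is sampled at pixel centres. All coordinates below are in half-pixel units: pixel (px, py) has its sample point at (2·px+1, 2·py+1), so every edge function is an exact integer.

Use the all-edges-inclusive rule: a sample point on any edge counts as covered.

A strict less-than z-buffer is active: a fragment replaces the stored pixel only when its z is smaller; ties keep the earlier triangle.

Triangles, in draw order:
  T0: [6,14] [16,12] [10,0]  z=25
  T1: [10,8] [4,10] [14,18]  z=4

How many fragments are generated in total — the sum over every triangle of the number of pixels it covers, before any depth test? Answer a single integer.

T0:
  2·area = 132  (B↔C swapped to make it positive)
  edge (6, 14)→(10, 0): d=(4,-14) inclusive
  edge (10, 0)→(16, 12): d=(6,12) inclusive
  edge (16, 12)→(6, 14): d=(-10,2) inclusive
    (5,1)@(11, 3): e=[26,6,100] → #
    (6,1)@(13, 3): e=[54,-18,96] → ·
    (4,2)@(9, 5): e=[6,42,84] → #
    (6,2)@(13, 5): e=[62,-6,76] → ·
    (4,3)@(9, 7): e=[14,54,64] → #
    (6,3)@(13, 7): e=[70,6,56] → #
    (7,3)@(15, 7): e=[98,-18,52] → ·
    (4,4)@(9, 9): e=[22,66,44] → #
    (7,4)@(15, 9): e=[106,-6,32] → ·
    (3,5)@(7, 11): e=[2,102,28] → #
    (7,5)@(15, 11): e=[114,6,12] → #
    (3,6)@(7, 13): e=[10,114,8] → #
    (5,6)@(11, 13): e=[66,66,0] → #  [on edge]
    (0,7)@(1, 15): e=[-66,198,0] → ·  [on edge]
  covered (17 px):
    · · · · · · · ·
    · · · · · # · ·
    · · · · # # · ·
    · · · · # # # ·
    · · · · # # # ·
    · · · # # # # #
    · · · # # # · ·
    · · · · · · · ·
    · · · · · · · ·
    · · · · · · · ·
    · · · · · · · ·
    · · · · · · · ·
T1:
  2·area = 68  (B↔C swapped to make it positive)
  edge (10, 8)→(14, 18): d=(4,10) inclusive
  edge (14, 18)→(4, 10): d=(-10,-8) inclusive
  edge (4, 10)→(10, 8): d=(6,-2) inclusive
    (6,3)@(13, 7): e=[-34,102,0] → ·  [on edge]
    (3,4)@(7, 9): e=[34,34,0] → #  [on edge]
    (4,4)@(9, 9): e=[14,50,4] → #
    (5,4)@(11, 9): e=[-6,66,8] → ·
    (0,5)@(1, 11): e=[102,-34,0] → ·  [on edge]
    (3,5)@(7, 11): e=[42,14,12] → #
    (5,5)@(11, 11): e=[2,46,20] → #
    (6,5)@(13, 11): e=[-18,62,24] → ·
    (3,6)@(7, 13): e=[50,-6,24] → ·
    (4,6)@(9, 13): e=[30,10,28] → #
    (6,6)@(13, 13): e=[-10,42,36] → ·
    (4,7)@(9, 15): e=[38,-10,40] → ·
  covered (9 px):
    · · · · · · · ·
    · · · · · · · ·
    · · · · · · · ·
    · · · · · · · ·
    · · · # # · · ·
    · · · # # # · ·
    · · · · # # · ·
    · · · · · # · ·
    · · · · · · # ·
    · · · · · · · ·
    · · · · · · · ·
    · · · · · · · ·

Result: 26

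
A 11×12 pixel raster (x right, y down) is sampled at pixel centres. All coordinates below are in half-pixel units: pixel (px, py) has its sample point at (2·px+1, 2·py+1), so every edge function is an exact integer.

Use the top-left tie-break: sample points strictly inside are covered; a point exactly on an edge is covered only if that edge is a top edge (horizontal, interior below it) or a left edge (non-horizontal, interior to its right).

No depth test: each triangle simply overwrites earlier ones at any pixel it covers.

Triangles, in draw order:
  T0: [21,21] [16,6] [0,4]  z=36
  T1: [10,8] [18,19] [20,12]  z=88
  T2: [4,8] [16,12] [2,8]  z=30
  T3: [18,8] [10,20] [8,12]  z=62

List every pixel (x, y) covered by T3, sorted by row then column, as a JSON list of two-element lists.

T0:
  2·area = 230  (B↔C swapped to make it positive)
  edge (21, 21)→(0, 4): d=(-21,-17) top-left  bias=+0
  edge (0, 4)→(16, 6): d=(16,2) right/bottom  bias=-1
  edge (16, 6)→(21, 21): d=(5,15) right/bottom  bias=-1
    (7,1)@(15, 3): e=[276,-46,0] → ·  [on edge]
    (1,2)@(3, 5): e=[30,10,190] → #
    (2,2)@(5, 5): e=[64,6,160] → #
    (3,2)@(7, 5): e=[98,2,130] → #
    (4,2)@(9, 5): e=[132,-2,100] → ·
    (1,3)@(3, 7): e=[-12,42,200] → ·
    (2,3)@(5, 7): e=[22,38,170] → #
    (4,3)@(9, 7): e=[90,30,110] → #
    (5,3)@(11, 7): e=[124,26,80] → #
    (6,3)@(13, 7): e=[158,22,50] → #
    (7,3)@(15, 7): e=[192,18,20] → #
    (8,3)@(17, 7): e=[226,14,-10] → ·
    (8,4)@(17, 9): e=[184,46,0] → ·  [on edge]
    (9,7)@(19, 15): e=[92,138,0] → ·  [on edge]
    (10,10)@(21, 21): e=[0,230,0] → ·  [on edge]
  covered (27 px):
    · · · · · · · · · · ·
    · · · · · · · · · · ·
    · # # # · · · · · · ·
    · · # # # # # # · · ·
    · · · # # # # # · · ·
    · · · · # # # # # · ·
    · · · · · · # # # · ·
    · · · · · · · # # · ·
    · · · · · · · · # # ·
    · · · · · · · · · # ·
    · · · · · · · · · · ·
    · · · · · · · · · · ·
T1:
  2·area = 78  (B↔C swapped to make it positive)
  edge (10, 8)→(20, 12): d=(10,4) right/bottom  bias=-1
  edge (20, 12)→(18, 19): d=(-2,7) right/bottom  bias=-1
  edge (18, 19)→(10, 8): d=(-8,-11) top-left  bias=+0
    (5,4)@(11, 9): e=[6,69,3] → #
    (6,4)@(13, 9): e=[-2,55,25] → ·
    (5,5)@(11, 11): e=[26,65,-13] → ·
    (6,5)@(13, 11): e=[18,51,9] → #
    (7,5)@(15, 11): e=[10,37,31] → #
    (8,5)@(17, 11): e=[2,23,53] → #
    (9,5)@(19, 11): e=[-6,9,75] → ·
    (6,6)@(13, 13): e=[38,47,-7] → ·
    (7,6)@(15, 13): e=[30,33,15] → #
    (9,6)@(19, 13): e=[14,5,59] → #
    (10,6)@(21, 13): e=[6,-9,81] → ·
    (7,7)@(15, 15): e=[50,29,-1] → ·
  covered (10 px):
    · · · · · · · · · · ·
    · · · · · · · · · · ·
    · · · · · · · · · · ·
    · · · · · · · · · · ·
    · · · · · # · · · · ·
    · · · · · · # # # · ·
    · · · · · · · # # # ·
    · · · · · · · · # # ·
    · · · · · · · · # · ·
    · · · · · · · · · · ·
    · · · · · · · · · · ·
    · · · · · · · · · · ·
T2:
  2·area = 8
  edge (4, 8)→(16, 12): d=(12,4) right/bottom  bias=-1
  edge (16, 12)→(2, 8): d=(-14,-4) top-left  bias=+0
  edge (2, 8)→(4, 8): d=(2,0) top-left  bias=+0
    (0,3)@(1, 7): e=[0,10,-2] → ·  [on edge]
    (3,4)@(7, 9): e=[0,6,2] → ·  [on edge]
    (6,5)@(13, 11): e=[0,2,6] → ·  [on edge]
    (9,6)@(19, 13): e=[0,-2,10] → ·  [on edge]
  covered (0 px):
    · · · · · · · · · · ·
    · · · · · · · · · · ·
    · · · · · · · · · · ·
    · · · · · · · · · · ·
    · · · · · · · · · · ·
    · · · · · · · · · · ·
    · · · · · · · · · · ·
    · · · · · · · · · · ·
    · · · · · · · · · · ·
    · · · · · · · · · · ·
    · · · · · · · · · · ·
    · · · · · · · · · · ·
T3:
  2·area = 88
  edge (18, 8)→(10, 20): d=(-8,12) right/bottom  bias=-1
  edge (10, 20)→(8, 12): d=(-2,-8) top-left  bias=+0
  edge (8, 12)→(18, 8): d=(10,-4) top-left  bias=+0
    (8,4)@(17, 9): e=[4,78,6] → #
    (9,4)@(19, 9): e=[-20,94,14] → ·
    (5,5)@(11, 11): e=[60,26,2] → #
    (6,5)@(13, 11): e=[36,42,10] → #
    (7,5)@(15, 11): e=[12,58,18] → #
    (8,5)@(17, 11): e=[-12,74,26] → ·
    (4,6)@(9, 13): e=[68,6,14] → #
    (7,6)@(15, 13): e=[-4,54,38] → ·
    (4,7)@(9, 15): e=[52,2,34] → #
    (7,7)@(15, 15): e=[-20,50,58] → ·
    (4,8)@(9, 17): e=[36,-2,54] → ·
    (5,8)@(11, 17): e=[12,14,62] → #
  covered (11 px):
    · · · · · · · · · · ·
    · · · · · · · · · · ·
    · · · · · · · · · · ·
    · · · · · · · · · · ·
    · · · · · · · · # · ·
    · · · · · # # # · · ·
    · · · · # # # · · · ·
    · · · · # # # · · · ·
    · · · · · # · · · · ·
    · · · · · · · · · · ·
    · · · · · · · · · · ·
    · · · · · · · · · · ·

Result: [[8,4],[5,5],[6,5],[7,5],[4,6],[5,6],[6,6],[4,7],[5,7],[6,7],[5,8]]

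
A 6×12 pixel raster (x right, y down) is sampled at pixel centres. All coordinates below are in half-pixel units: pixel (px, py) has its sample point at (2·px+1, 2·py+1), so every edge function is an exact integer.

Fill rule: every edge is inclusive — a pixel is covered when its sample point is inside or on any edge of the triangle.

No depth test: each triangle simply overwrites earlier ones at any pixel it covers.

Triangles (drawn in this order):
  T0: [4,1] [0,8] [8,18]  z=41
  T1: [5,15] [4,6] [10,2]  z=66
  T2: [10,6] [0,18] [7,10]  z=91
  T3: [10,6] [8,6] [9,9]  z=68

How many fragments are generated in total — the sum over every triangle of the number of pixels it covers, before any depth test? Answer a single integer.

T0:
  2·area = 96  (B↔C swapped to make it positive)
  edge (4, 1)→(8, 18): d=(4,17) inclusive
  edge (8, 18)→(0, 8): d=(-8,-10) inclusive
  edge (0, 8)→(4, 1): d=(4,-7) inclusive
    (1,1)@(3, 3): e=[25,70,1] → X
    (2,1)@(5, 3): e=[-9,90,15] → .
    (1,2)@(3, 5): e=[33,54,9] → X
    (2,2)@(5, 5): e=[-1,74,23] → .
    (0,3)@(1, 7): e=[75,18,3] → X
    (2,3)@(5, 7): e=[7,58,31] → X
    (3,3)@(7, 7): e=[-27,78,45] → .
    (0,4)@(1, 9): e=[83,2,11] → X
    (3,4)@(7, 9): e=[-19,62,53] → .
    (0,5)@(1, 11): e=[91,-14,19] → .
    (1,5)@(3, 11): e=[57,6,33] → X
    (3,5)@(7, 11): e=[-11,46,61] → .
  covered (12 px):
    . . . . . .
    . X . . . .
    . X . . . .
    X X X . . .
    X X X . . .
    . X X . . .
    . . X . . .
    . . . X . .
    . . . . . .
    . . . . . .
    . . . . . .
    . . . . . .
T1:
  2·area = 58
  edge (5, 15)→(4, 6): d=(-1,-9) inclusive
  edge (4, 6)→(10, 2): d=(6,-4) inclusive
  edge (10, 2)→(5, 15): d=(-5,13) inclusive
    (4,1)@(9, 3): e=[48,2,8] → X
    (5,1)@(11, 3): e=[66,10,-18] → .
    (3,2)@(7, 5): e=[28,6,24] → X
    (4,2)@(9, 5): e=[46,14,-2] → .
    (2,3)@(5, 7): e=[8,10,40] → X
    (4,3)@(9, 7): e=[44,26,-12] → .
    (2,4)@(5, 9): e=[6,22,30] → X
    (4,4)@(9, 9): e=[42,38,-22] → .
    (2,5)@(5, 11): e=[4,34,20] → X
    (3,5)@(7, 11): e=[22,42,-6] → .
    (2,6)@(5, 13): e=[2,46,10] → X
    (3,6)@(7, 13): e=[20,54,-16] → .
    (2,7)@(5, 15): e=[0,58,0] → X  [on edge]
  covered (9 px):
    . . . . . .
    . . . . X .
    . . . X . .
    . . X X . .
    . . X X . .
    . . X . . .
    . . X . . .
    . . X . . .
    . . . . . .
    . . . . . .
    . . . . . .
    . . . . . .
T2:
  2·area = 4  (B↔C swapped to make it positive)
  edge (10, 6)→(7, 10): d=(-3,4) inclusive
  edge (7, 10)→(0, 18): d=(-7,8) inclusive
  edge (0, 18)→(10, 6): d=(10,-12) inclusive
  covered (0 px):
    . . . . . .
    . . . . . .
    . . . . . .
    . . . . . .
    . . . . . .
    . . . . . .
    . . . . . .
    . . . . . .
    . . . . . .
    . . . . . .
    . . . . . .
    . . . . . .
T3:
  2·area = 6  (B↔C swapped to make it positive)
  edge (10, 6)→(9, 9): d=(-1,3) inclusive
  edge (9, 9)→(8, 6): d=(-1,-3) inclusive
  edge (8, 6)→(10, 6): d=(2,0) inclusive
    (3,1)@(7, 3): e=[12,0,-6] → .  [on edge]
    (5,1)@(11, 3): e=[0,12,-6] → .  [on edge]
    (4,3)@(9, 7): e=[2,2,2] → X
    (5,3)@(11, 7): e=[-4,8,2] → .
    (4,4)@(9, 9): e=[0,0,6] → X  [on edge]
    (5,4)@(11, 9): e=[-6,6,6] → .
    (4,5)@(9, 11): e=[-2,-2,10] → .
    (3,7)@(7, 15): e=[0,-12,18] → .  [on edge]
    (5,7)@(11, 15): e=[-12,0,18] → .  [on edge]
    (2,10)@(5, 21): e=[0,-24,30] → .  [on edge]
  covered (2 px):
    . . . . . .
    . . . . . .
    . . . . . .
    . . . . X .
    . . . . X .
    . . . . . .
    . . . . . .
    . . . . . .
    . . . . . .
    . . . . . .
    . . . . . .
    . . . . . .

Answer: 23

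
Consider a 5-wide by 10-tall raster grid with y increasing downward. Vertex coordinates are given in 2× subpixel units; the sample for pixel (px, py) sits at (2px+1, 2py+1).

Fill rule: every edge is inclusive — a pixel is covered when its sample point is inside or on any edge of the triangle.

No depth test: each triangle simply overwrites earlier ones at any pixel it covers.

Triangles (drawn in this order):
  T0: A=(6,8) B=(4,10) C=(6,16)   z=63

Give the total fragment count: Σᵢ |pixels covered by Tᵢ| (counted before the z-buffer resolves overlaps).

T0:
  2·area = 16  (B↔C swapped to make it positive)
  edge (6, 8)→(6, 16): d=(0,8) inclusive
  edge (6, 16)→(4, 10): d=(-2,-6) inclusive
  edge (4, 10)→(6, 8): d=(2,-2) inclusive
    (0,0)@(1, 1): e=[40,0,-24] → ·  [on edge]
    (4,2)@(9, 5): e=[-24,40,0] → ·  [on edge]
    (1,3)@(3, 7): e=[24,0,-8] → ·  [on edge]
    (3,3)@(7, 7): e=[-8,24,0] → ·  [on edge]
    (2,4)@(5, 9): e=[8,8,0] → █  [on edge]
    (3,4)@(7, 9): e=[-8,20,4] → ·
    (1,5)@(3, 11): e=[24,-8,0] → ·  [on edge]
    (2,5)@(5, 11): e=[8,4,4] → █
    (3,5)@(7, 11): e=[-8,16,8] → ·
    (0,6)@(1, 13): e=[40,-24,0] → ·  [on edge]
    (2,6)@(5, 13): e=[8,0,8] → █  [on edge]
    (3,6)@(7, 13): e=[-8,12,12] → ·
    (3,9)@(7, 19): e=[-8,0,24] → ·  [on edge]
  covered (3 px):
    · · · · ·
    · · · · ·
    · · · · ·
    · · · · ·
    · · █ · ·
    · · █ · ·
    · · █ · ·
    · · · · ·
    · · · · ·
    · · · · ·

Result: 3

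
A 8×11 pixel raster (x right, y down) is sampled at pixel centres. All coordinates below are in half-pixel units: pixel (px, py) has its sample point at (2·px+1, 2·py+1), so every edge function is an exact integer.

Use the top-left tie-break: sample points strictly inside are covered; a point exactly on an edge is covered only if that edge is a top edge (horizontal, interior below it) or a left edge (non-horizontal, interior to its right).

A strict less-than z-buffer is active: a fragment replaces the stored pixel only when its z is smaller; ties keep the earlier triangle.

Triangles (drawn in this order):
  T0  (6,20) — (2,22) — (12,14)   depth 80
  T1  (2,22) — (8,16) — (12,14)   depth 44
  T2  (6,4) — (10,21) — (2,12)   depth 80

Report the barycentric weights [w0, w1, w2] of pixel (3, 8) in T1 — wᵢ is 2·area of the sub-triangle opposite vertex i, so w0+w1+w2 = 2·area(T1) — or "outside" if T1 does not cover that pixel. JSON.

T0:
  2·area = 12
  edge (6, 20)→(2, 22): d=(-4,2) right/bottom  bias=-1
  edge (2, 22)→(12, 14): d=(10,-8) top-left  bias=+0
  edge (12, 14)→(6, 20): d=(-6,6) right/bottom  bias=-1
    (7,5)@(15, 11): e=[18,-6,0] → ·  [on edge]
    (6,6)@(13, 13): e=[14,-2,0] → ·  [on edge]
    (5,7)@(11, 15): e=[10,2,0] → ·  [on edge]
    (4,8)@(9, 17): e=[6,6,0] → ·  [on edge]
    (3,9)@(7, 19): e=[2,10,0] → ·  [on edge]
    (2,10)@(5, 21): e=[-2,14,0] → ·  [on edge]
  covered (0 px):
    · · · · · · · ·
    · · · · · · · ·
    · · · · · · · ·
    · · · · · · · ·
    · · · · · · · ·
    · · · · · · · ·
    · · · · · · · ·
    · · · · · · · ·
    · · · · · · · ·
    · · · · · · · ·
    · · · · · · · ·
T1:
  2·area = 12
  edge (2, 22)→(8, 16): d=(6,-6) top-left  bias=+0
  edge (8, 16)→(12, 14): d=(4,-2) top-left  bias=+0
  edge (12, 14)→(2, 22): d=(-10,8) right/bottom  bias=-1
    (7,4)@(15, 9): e=[0,-14,26] → ·  [on edge]
    (6,5)@(13, 11): e=[0,-10,22] → ·  [on edge]
    (5,6)@(11, 13): e=[0,-6,18] → ·  [on edge]
    (4,7)@(9, 15): e=[0,-2,14] → ·  [on edge]
    (3,8)@(7, 17): e=[0,2,10] → #  [on edge]
    (4,8)@(9, 17): e=[12,6,-6] → ·
    (2,9)@(5, 19): e=[0,6,6] → #  [on edge]
    (3,9)@(7, 19): e=[12,10,-10] → ·
    (1,10)@(3, 21): e=[0,10,2] → #  [on edge]
    (2,10)@(5, 21): e=[12,14,-14] → ·
  covered (3 px):
    · · · · · · · ·
    · · · · · · · ·
    · · · · · · · ·
    · · · · · · · ·
    · · · · · · · ·
    · · · · · · · ·
    · · · · · · · ·
    · · · · · · · ·
    · · · # · · · ·
    · · # · · · · ·
    · # · · · · · ·
T2:
  2·area = 100
  edge (6, 4)→(10, 21): d=(4,17) right/bottom  bias=-1
  edge (10, 21)→(2, 12): d=(-8,-9) top-left  bias=+0
  edge (2, 12)→(6, 4): d=(4,-8) top-left  bias=+0
    (2,3)@(5, 7): e=[29,67,4] → #
    (3,3)@(7, 7): e=[-5,85,20] → ·
    (2,4)@(5, 9): e=[37,51,12] → #
    (3,4)@(7, 9): e=[3,69,28] → #
    (4,4)@(9, 9): e=[-31,87,44] → ·
    (1,5)@(3, 11): e=[79,17,4] → #
    (4,5)@(9, 11): e=[-23,71,52] → ·
    (1,6)@(3, 13): e=[87,1,12] → #
    (4,6)@(9, 13): e=[-15,55,60] → ·
    (1,7)@(3, 15): e=[95,-15,20] → ·
    (2,7)@(5, 15): e=[61,3,36] → #
    (4,7)@(9, 15): e=[-7,39,68] → ·
  covered (14 px):
    · · · · · · · ·
    · · · · · · · ·
    · · · · · · · ·
    · · # · · · · ·
    · · # # · · · ·
    · # # # · · · ·
    · # # # · · · ·
    · · # # · · · ·
    · · · # # · · ·
    · · · · # · · ·
    · · · · · · · ·

Final: [2,10,0]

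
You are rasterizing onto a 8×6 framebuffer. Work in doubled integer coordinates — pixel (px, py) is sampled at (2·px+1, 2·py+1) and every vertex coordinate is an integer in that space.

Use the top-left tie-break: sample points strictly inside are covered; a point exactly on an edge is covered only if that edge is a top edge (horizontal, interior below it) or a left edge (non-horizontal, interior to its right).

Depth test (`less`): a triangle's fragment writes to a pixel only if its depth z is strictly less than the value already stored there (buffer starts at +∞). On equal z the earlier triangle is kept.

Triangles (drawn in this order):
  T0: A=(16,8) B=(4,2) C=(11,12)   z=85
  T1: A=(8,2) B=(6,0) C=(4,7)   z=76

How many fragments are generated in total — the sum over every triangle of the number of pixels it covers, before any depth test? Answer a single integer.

T0:
  2·area = 78  (B↔C swapped to make it positive)
  edge (16, 8)→(11, 12): d=(-5,4) right/bottom  bias=-1
  edge (11, 12)→(4, 2): d=(-7,-10) top-left  bias=+0
  edge (4, 2)→(16, 8): d=(12,6) right/bottom  bias=-1
    (2,1)@(5, 3): e=[69,3,6] → X
    (3,1)@(7, 3): e=[61,23,-6] → .
    (2,2)@(5, 5): e=[59,-11,30] → .
    (3,2)@(7, 5): e=[51,9,18] → X
    (4,2)@(9, 5): e=[43,29,6] → X
    (5,2)@(11, 5): e=[35,49,-6] → .
    (3,3)@(7, 7): e=[41,-5,42] → .
    (4,3)@(9, 7): e=[33,15,30] → X
    (5,3)@(11, 7): e=[25,35,18] → X
    (6,3)@(13, 7): e=[17,55,6] → X
    (7,3)@(15, 7): e=[9,75,-6] → .
    (4,4)@(9, 9): e=[23,1,54] → X
  covered (10 px):
    . . . . . . . .
    . . X . . . . .
    . . . X X . . .
    . . . . X X X .
    . . . . X X X .
    . . . . . X . .
T1:
  2·area = 18  (B↔C swapped to make it positive)
  edge (8, 2)→(4, 7): d=(-4,5) right/bottom  bias=-1
  edge (4, 7)→(6, 0): d=(2,-7) top-left  bias=+0
  edge (6, 0)→(8, 2): d=(2,2) right/bottom  bias=-1
    (3,0)@(7, 1): e=[9,9,0] → .  [on edge]
    (3,1)@(7, 3): e=[1,13,4] → X
    (4,1)@(9, 3): e=[-9,27,0] → .  [on edge]
    (2,2)@(5, 5): e=[3,3,12] → X
    (3,2)@(7, 5): e=[-7,17,8] → .
    (5,2)@(11, 5): e=[-27,45,0] → .  [on edge]
    (2,3)@(5, 7): e=[-5,7,16] → .
    (6,3)@(13, 7): e=[-45,63,0] → .  [on edge]
    (7,4)@(15, 9): e=[-63,81,0] → .  [on edge]
  covered (2 px):
    . . . . . . . .
    . . . X . . . .
    . . X . . . . .
    . . . . . . . .
    . . . . . . . .
    . . . . . . . .

Answer: 12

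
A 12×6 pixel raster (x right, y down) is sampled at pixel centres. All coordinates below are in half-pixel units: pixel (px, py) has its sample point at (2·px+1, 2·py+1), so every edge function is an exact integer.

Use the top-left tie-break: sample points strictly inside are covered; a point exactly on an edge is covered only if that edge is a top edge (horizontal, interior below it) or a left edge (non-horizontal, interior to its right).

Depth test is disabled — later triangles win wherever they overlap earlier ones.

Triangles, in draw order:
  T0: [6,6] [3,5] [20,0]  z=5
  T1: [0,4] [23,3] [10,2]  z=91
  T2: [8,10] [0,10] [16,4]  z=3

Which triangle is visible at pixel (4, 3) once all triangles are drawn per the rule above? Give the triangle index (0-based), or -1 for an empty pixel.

T0:
  2·area = 32
  edge (6, 6)→(3, 5): d=(-3,-1) top-left  bias=+0
  edge (3, 5)→(20, 0): d=(17,-5) top-left  bias=+0
  edge (20, 0)→(6, 6): d=(-14,6) right/bottom  bias=-1
    (8,0)@(17, 1): e=[26,2,4] → █
    (9,0)@(19, 1): e=[28,12,-8] → ·
    (5,1)@(11, 3): e=[14,6,12] → █
    (6,1)@(13, 3): e=[16,16,0] → ·  [on edge]
    (8,1)@(17, 3): e=[20,36,-24] → ·
    (1,2)@(3, 5): e=[0,0,32] → █  [on edge]
    (2,2)@(5, 5): e=[2,10,20] → █
    (3,2)@(7, 5): e=[4,20,8] → █
    (4,2)@(9, 5): e=[6,30,-4] → ·
    (5,2)@(11, 5): e=[8,40,-16] → ·
    (1,3)@(3, 7): e=[-6,34,4] → ·
    (2,3)@(5, 7): e=[-4,44,-8] → ·
    (4,3)@(9, 7): e=[0,64,-32] → ·  [on edge]
    (7,4)@(15, 9): e=[0,128,-96] → ·  [on edge]
    (10,5)@(21, 11): e=[0,192,-160] → ·  [on edge]
  covered (5 px):
    · · · · · · · · █ · · ·
    · · · · · █ · · · · · ·
    · █ █ █ · · · · · · · ·
    · · · · · · · · · · · ·
    · · · · · · · · · · · ·
    · · · · · · · · · · · ·
T1:
  2·area = 36  (B↔C swapped to make it positive)
  edge (0, 4)→(10, 2): d=(10,-2) top-left  bias=+0
  edge (10, 2)→(23, 3): d=(13,1) right/bottom  bias=-1
  edge (23, 3)→(0, 4): d=(-23,1) right/bottom  bias=-1
    (7,0)@(15, 1): e=[0,-18,54] → ·  [on edge]
    (2,1)@(5, 3): e=[0,18,18] → █  [on edge]
    (3,1)@(7, 3): e=[4,16,16] → █
    (4,1)@(9, 3): e=[8,14,14] → █
    (5,1)@(11, 3): e=[12,12,12] → █
    (6,1)@(13, 3): e=[16,10,10] → █
    (7,1)@(15, 3): e=[20,8,8] → █
    (8,1)@(17, 3): e=[24,6,6] → █
    (9,1)@(19, 3): e=[28,4,4] → █
    (10,1)@(21, 3): e=[32,2,2] → █
    (11,1)@(23, 3): e=[36,0,0] → ·  [on edge]
    (2,2)@(5, 5): e=[20,44,-28] → ·
  covered (9 px):
    · · · · · · · · · · · ·
    · · █ █ █ █ █ █ █ █ █ ·
    · · · · · · · · · · · ·
    · · · · · · · · · · · ·
    · · · · · · · · · · · ·
    · · · · · · · · · · · ·
T2:
  2·area = 48
  edge (8, 10)→(0, 10): d=(-8,0) right/bottom  bias=-1
  edge (0, 10)→(16, 4): d=(16,-6) top-left  bias=+0
  edge (16, 4)→(8, 10): d=(-8,6) right/bottom  bias=-1
    (4,3)@(9, 7): e=[24,6,18] → █
    (5,3)@(11, 7): e=[24,18,6] → █
    (6,3)@(13, 7): e=[24,30,-6] → ·
    (1,4)@(3, 9): e=[8,2,38] → █
    (2,4)@(5, 9): e=[8,14,26] → █
    (3,4)@(7, 9): e=[8,26,14] → █
    (5,4)@(11, 9): e=[8,50,-10] → ·
    (1,5)@(3, 11): e=[-8,34,22] → ·
    (2,5)@(5, 11): e=[-8,46,10] → ·
    (3,5)@(7, 11): e=[-8,58,-2] → ·
    (4,5)@(9, 11): e=[-8,70,-14] → ·
  covered (6 px):
    · · · · · · · · · · · ·
    · · · · · · · · · · · ·
    · · · · · · · · · · · ·
    · · · · █ █ · · · · · ·
    · █ █ █ █ · · · · · · ·
    · · · · · · · · · · · ·

Z-buffer (winner per pixel, '.' = empty):
  . . . . . . . . 0 . . .
  . . 1 1 1 1 1 1 1 1 1 .
  . 0 0 0 . . . . . . . .
  . . . . 2 2 . . . . . .
  . 2 2 2 2 . . . . . . .
  . . . . . . . . . . . .

Answer: 2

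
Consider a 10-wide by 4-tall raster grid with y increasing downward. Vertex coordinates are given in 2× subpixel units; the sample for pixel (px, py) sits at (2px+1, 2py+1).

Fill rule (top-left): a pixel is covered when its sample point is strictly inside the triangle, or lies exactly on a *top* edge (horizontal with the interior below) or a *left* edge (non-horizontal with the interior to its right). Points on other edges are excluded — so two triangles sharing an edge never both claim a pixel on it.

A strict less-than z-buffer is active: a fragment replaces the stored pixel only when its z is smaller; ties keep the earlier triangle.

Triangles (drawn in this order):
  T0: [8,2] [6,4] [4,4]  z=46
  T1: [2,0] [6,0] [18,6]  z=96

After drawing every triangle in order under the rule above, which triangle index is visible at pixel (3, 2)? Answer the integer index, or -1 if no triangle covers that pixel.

T0:
  2·area = 4
  edge (8, 2)→(6, 4): d=(-2,2) right/bottom  bias=-1
  edge (6, 4)→(4, 4): d=(-2,0) right/bottom  bias=-1
  edge (4, 4)→(8, 2): d=(4,-2) top-left  bias=+0
    (4,0)@(9, 1): e=[0,6,-2] → ·  [on edge]
    (3,1)@(7, 3): e=[0,2,2] → ·  [on edge]
    (2,2)@(5, 5): e=[0,-2,6] → ·  [on edge]
    (1,3)@(3, 7): e=[0,-6,10] → ·  [on edge]
  covered (0 px):
    · · · · · · · · · ·
    · · · · · · · · · ·
    · · · · · · · · · ·
    · · · · · · · · · ·
T1:
  2·area = 24
  edge (2, 0)→(6, 0): d=(4,0) top-left  bias=+0
  edge (6, 0)→(18, 6): d=(12,6) right/bottom  bias=-1
  edge (18, 6)→(2, 0): d=(-16,-6) top-left  bias=+0
    (2,0)@(5, 1): e=[4,18,2] → █
    (3,0)@(7, 1): e=[4,6,14] → █
    (4,0)@(9, 1): e=[4,-6,26] → ·
    (2,1)@(5, 3): e=[12,42,-30] → ·
    (3,1)@(7, 3): e=[12,30,-18] → ·
    (5,1)@(11, 3): e=[12,6,6] → █
    (6,1)@(13, 3): e=[12,-6,18] → ·
    (5,2)@(11, 5): e=[20,30,-26] → ·
  covered (3 px):
    · · █ █ · · · · · ·
    · · · · · █ · · · ·
    · · · · · · · · · ·
    · · · · · · · · · ·

Z-buffer (winner per pixel, '.' = empty):
  . . 1 1 . . . . . .
  . . . . . 1 . . . .
  . . . . . . . . . .
  . . . . . . . . . .

Result: -1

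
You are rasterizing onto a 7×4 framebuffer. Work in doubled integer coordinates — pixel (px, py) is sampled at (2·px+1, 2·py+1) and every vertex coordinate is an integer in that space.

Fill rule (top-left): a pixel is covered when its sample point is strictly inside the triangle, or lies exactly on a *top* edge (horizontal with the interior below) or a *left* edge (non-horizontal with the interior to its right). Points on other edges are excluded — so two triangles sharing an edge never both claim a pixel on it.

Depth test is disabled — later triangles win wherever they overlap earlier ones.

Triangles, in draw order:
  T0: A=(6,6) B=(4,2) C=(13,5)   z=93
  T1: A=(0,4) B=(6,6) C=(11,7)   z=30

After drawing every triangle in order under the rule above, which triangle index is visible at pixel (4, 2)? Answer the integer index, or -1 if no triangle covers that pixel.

T0:
  2·area = 30
  edge (6, 6)→(4, 2): d=(-2,-4) top-left  bias=+0
  edge (4, 2)→(13, 5): d=(9,3) right/bottom  bias=-1
  edge (13, 5)→(6, 6): d=(-7,1) right/bottom  bias=-1
    (0,0)@(1, 1): e=[-10,0,40] → ·  [on edge]
    (2,1)@(5, 3): e=[2,6,22] → █
    (3,1)@(7, 3): e=[10,0,20] → ·  [on edge]
    (2,2)@(5, 5): e=[-2,24,8] → ·
    (3,2)@(7, 5): e=[6,18,6] → █
    (4,2)@(9, 5): e=[14,12,4] → █
    (5,2)@(11, 5): e=[22,6,2] → █
    (6,2)@(13, 5): e=[30,0,0] → ·  [on edge]
    (3,3)@(7, 7): e=[2,36,-8] → ·
    (4,3)@(9, 7): e=[10,30,-10] → ·
    (5,3)@(11, 7): e=[18,24,-12] → ·
  covered (4 px):
    · · · · · · ·
    · · █ · · · ·
    · · · █ █ █ ·
    · · · · · · ·
T1:
  2·area = 4  (B↔C swapped to make it positive)
  edge (0, 4)→(11, 7): d=(11,3) right/bottom  bias=-1
  edge (11, 7)→(6, 6): d=(-5,-1) top-left  bias=+0
  edge (6, 6)→(0, 4): d=(-6,-2) top-left  bias=+0
    (0,2)@(1, 5): e=[8,0,-4] → ·  [on edge]
    (1,2)@(3, 5): e=[2,2,0] → █  [on edge]
    (2,2)@(5, 5): e=[-4,4,4] → ·
    (1,3)@(3, 7): e=[24,-8,-12] → ·
    (4,3)@(9, 7): e=[6,-2,0] → ·  [on edge]
    (5,3)@(11, 7): e=[0,0,4] → ·  [on edge]
  covered (1 px):
    · · · · · · ·
    · · · · · · ·
    · █ · · · · ·
    · · · · · · ·

Z-buffer (winner per pixel, '.' = empty):
  . . . . . . .
  . . 0 . . . .
  . 1 . 0 0 0 .
  . . . . . . .

Final: 0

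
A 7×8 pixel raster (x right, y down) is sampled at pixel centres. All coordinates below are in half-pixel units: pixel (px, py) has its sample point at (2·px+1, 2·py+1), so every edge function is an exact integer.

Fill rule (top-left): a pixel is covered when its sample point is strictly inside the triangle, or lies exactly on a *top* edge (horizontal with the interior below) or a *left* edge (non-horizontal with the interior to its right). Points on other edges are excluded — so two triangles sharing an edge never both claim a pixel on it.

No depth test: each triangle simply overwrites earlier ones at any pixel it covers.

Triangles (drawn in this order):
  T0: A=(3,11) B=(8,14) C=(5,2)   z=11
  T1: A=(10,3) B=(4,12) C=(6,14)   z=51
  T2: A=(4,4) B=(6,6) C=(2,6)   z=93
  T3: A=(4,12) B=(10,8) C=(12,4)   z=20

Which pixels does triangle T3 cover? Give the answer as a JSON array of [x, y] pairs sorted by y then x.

T0:
  2·area = 51  (B↔C swapped to make it positive)
  edge (3, 11)→(5, 2): d=(2,-9) top-left  bias=+0
  edge (5, 2)→(8, 14): d=(3,12) right/bottom  bias=-1
  edge (8, 14)→(3, 11): d=(-5,-3) top-left  bias=+0
    (2,1)@(5, 3): e=[2,3,46] → X
    (3,1)@(7, 3): e=[20,-21,52] → .
    (2,2)@(5, 5): e=[6,9,36] → X
    (3,2)@(7, 5): e=[24,-15,42] → .
    (2,3)@(5, 7): e=[10,15,26] → X
    (3,3)@(7, 7): e=[28,-9,32] → .
    (2,4)@(5, 9): e=[14,21,16] → X
    (3,4)@(7, 9): e=[32,-3,22] → .
    (1,5)@(3, 11): e=[0,51,0] → X  [on edge]
    (3,5)@(7, 11): e=[36,3,12] → X
    (4,5)@(9, 11): e=[54,-21,18] → .
    (1,6)@(3, 13): e=[4,57,-10] → .
  covered (8 px):
    . . . . . . .
    . . X . . . .
    . . X . . . .
    . . X . . . .
    . . X . . . .
    . X X X . . .
    . . . X . . .
    . . . . . . .
T1:
  2·area = 30  (B↔C swapped to make it positive)
  edge (10, 3)→(6, 14): d=(-4,11) right/bottom  bias=-1
  edge (6, 14)→(4, 12): d=(-2,-2) top-left  bias=+0
  edge (4, 12)→(10, 3): d=(6,-9) top-left  bias=+0
    (4,2)@(9, 5): e=[3,24,3] → X
    (5,2)@(11, 5): e=[-19,28,21] → .
    (4,3)@(9, 7): e=[-5,20,15] → .
    (0,4)@(1, 9): e=[75,0,-45] → .  [on edge]
    (3,4)@(7, 9): e=[9,12,9] → X
    (4,4)@(9, 9): e=[-13,16,27] → .
    (1,5)@(3, 11): e=[45,0,-15] → .  [on edge]
    (2,5)@(5, 11): e=[23,4,3] → X
    (4,5)@(9, 11): e=[-21,12,39] → .
    (2,6)@(5, 13): e=[15,0,15] → X  [on edge]
    (3,6)@(7, 13): e=[-7,4,33] → .
    (2,7)@(5, 15): e=[7,-4,27] → .
    (3,7)@(7, 15): e=[-15,0,45] → .  [on edge]
  covered (5 px):
    . . . . . . .
    . . . . . . .
    . . . . X . .
    . . . . . . .
    . . . X . . .
    . . X X . . .
    . . X . . . .
    . . . . . . .
T2:
  2·area = 8
  edge (4, 4)→(6, 6): d=(2,2) right/bottom  bias=-1
  edge (6, 6)→(2, 6): d=(-4,0) right/bottom  bias=-1
  edge (2, 6)→(4, 4): d=(2,-2) top-left  bias=+0
    (0,0)@(1, 1): e=[0,20,-12] → .  [on edge]
    (3,0)@(7, 1): e=[-12,20,0] → .  [on edge]
    (1,1)@(3, 3): e=[0,12,-4] → .  [on edge]
    (2,1)@(5, 3): e=[-4,12,0] → .  [on edge]
    (1,2)@(3, 5): e=[4,4,0] → X  [on edge]
    (2,2)@(5, 5): e=[0,4,4] → .  [on edge]
    (0,3)@(1, 7): e=[12,-4,0] → .  [on edge]
    (1,3)@(3, 7): e=[8,-4,4] → .
    (3,3)@(7, 7): e=[0,-4,12] → .  [on edge]
    (4,4)@(9, 9): e=[0,-12,20] → .  [on edge]
    (5,5)@(11, 11): e=[0,-20,28] → .  [on edge]
    (6,6)@(13, 13): e=[0,-28,36] → .  [on edge]
  covered (1 px):
    . . . . . . .
    . . . . . . .
    . X . . . . .
    . . . . . . .
    . . . . . . .
    . . . . . . .
    . . . . . . .
    . . . . . . .
T3:
  2·area = 16  (B↔C swapped to make it positive)
  edge (4, 12)→(12, 4): d=(8,-8) top-left  bias=+0
  edge (12, 4)→(10, 8): d=(-2,4) right/bottom  bias=-1
  edge (10, 8)→(4, 12): d=(-6,4) right/bottom  bias=-1
    (6,1)@(13, 3): e=[0,-2,18] → .  [on edge]
    (5,2)@(11, 5): e=[0,2,14] → X  [on edge]
    (6,2)@(13, 5): e=[16,-6,6] → .
    (4,3)@(9, 7): e=[0,6,10] → X  [on edge]
    (5,3)@(11, 7): e=[16,-2,2] → .
    (3,4)@(7, 9): e=[0,10,6] → X  [on edge]
    (4,4)@(9, 9): e=[16,2,-2] → .
    (2,5)@(5, 11): e=[0,14,2] → X  [on edge]
    (3,5)@(7, 11): e=[16,6,-6] → .
    (1,6)@(3, 13): e=[0,18,-2] → .  [on edge]
    (2,6)@(5, 13): e=[16,10,-10] → .
    (0,7)@(1, 15): e=[0,22,-6] → .  [on edge]
  covered (4 px):
    . . . . . . .
    . . . . . . .
    . . . . . X .
    . . . . X . .
    . . . X . . .
    . . X . . . .
    . . . . . . .
    . . . . . . .

Result: [[5,2],[4,3],[3,4],[2,5]]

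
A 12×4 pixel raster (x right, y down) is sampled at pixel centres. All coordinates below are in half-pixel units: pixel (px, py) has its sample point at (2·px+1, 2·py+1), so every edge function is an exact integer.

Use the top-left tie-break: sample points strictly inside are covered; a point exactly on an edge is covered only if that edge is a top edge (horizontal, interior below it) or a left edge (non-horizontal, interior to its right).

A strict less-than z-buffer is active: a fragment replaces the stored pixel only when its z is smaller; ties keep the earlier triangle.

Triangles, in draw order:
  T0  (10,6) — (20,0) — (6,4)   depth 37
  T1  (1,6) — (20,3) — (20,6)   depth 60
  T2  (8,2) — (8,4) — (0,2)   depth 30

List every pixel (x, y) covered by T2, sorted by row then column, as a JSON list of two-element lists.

T0:
  2·area = 44  (B↔C swapped to make it positive)
  edge (10, 6)→(6, 4): d=(-4,-2) top-left  bias=+0
  edge (6, 4)→(20, 0): d=(14,-4) top-left  bias=+0
  edge (20, 0)→(10, 6): d=(-10,6) right/bottom  bias=-1
    (8,0)@(17, 1): e=[34,2,8] → X
    (9,0)@(19, 1): e=[38,10,-4] → .
    (5,1)@(11, 3): e=[14,6,24] → X
    (6,1)@(13, 3): e=[18,14,12] → X
    (7,1)@(15, 3): e=[22,22,0] → .  [on edge]
    (8,1)@(17, 3): e=[26,30,-12] → .
    (4,2)@(9, 5): e=[2,26,16] → X
    (6,2)@(13, 5): e=[10,42,-8] → .
    (4,3)@(9, 7): e=[-6,54,-4] → .
    (5,3)@(11, 7): e=[-2,62,-16] → .
  covered (5 px):
    . . . . . . . . X . . .
    . . . . . X X . . . . .
    . . . . X X . . . . . .
    . . . . . . . . . . . .
T1:
  2·area = 57
  edge (1, 6)→(20, 3): d=(19,-3) top-left  bias=+0
  edge (20, 3)→(20, 6): d=(0,3) right/bottom  bias=-1
  edge (20, 6)→(1, 6): d=(-19,0) right/bottom  bias=-1
    (4,2)@(9, 5): e=[5,33,19] → X
    (5,2)@(11, 5): e=[11,27,19] → X
    (6,2)@(13, 5): e=[17,21,19] → X
    (7,2)@(15, 5): e=[23,15,19] → X
    (8,2)@(17, 5): e=[29,9,19] → X
    (9,2)@(19, 5): e=[35,3,19] → X
    (10,2)@(21, 5): e=[41,-3,19] → .
    (4,3)@(9, 7): e=[43,33,-19] → .
    (5,3)@(11, 7): e=[49,27,-19] → .
    (6,3)@(13, 7): e=[55,21,-19] → .
    (7,3)@(15, 7): e=[61,15,-19] → .
    (8,3)@(17, 7): e=[67,9,-19] → .
  covered (6 px):
    . . . . . . . . . . . .
    . . . . . . . . . . . .
    . . . . X X X X X X . .
    . . . . . . . . . . . .
T2:
  2·area = 16
  edge (8, 2)→(8, 4): d=(0,2) right/bottom  bias=-1
  edge (8, 4)→(0, 2): d=(-8,-2) top-left  bias=+0
  edge (0, 2)→(8, 2): d=(8,0) top-left  bias=+0
    (2,1)@(5, 3): e=[6,2,8] → X
    (3,1)@(7, 3): e=[2,6,8] → X
    (4,1)@(9, 3): e=[-2,10,8] → .
    (2,2)@(5, 5): e=[6,-14,24] → .
    (3,2)@(7, 5): e=[2,-10,24] → .
  covered (2 px):
    . . . . . . . . . . . .
    . . X X . . . . . . . .
    . . . . . . . . . . . .
    . . . . . . . . . . . .

Answer: [[2,1],[3,1]]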